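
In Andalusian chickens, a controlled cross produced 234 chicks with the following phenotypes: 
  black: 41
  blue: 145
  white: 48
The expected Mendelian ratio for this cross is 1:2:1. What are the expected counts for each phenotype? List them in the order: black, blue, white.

Expected counts for N = 234 under a 1:2:1 ratio (total parts = 4):
  black: 234 × 1/4 = 58.5
  blue: 234 × 2/4 = 117
  white: 234 × 1/4 = 58.5

58.5, 117, 58.5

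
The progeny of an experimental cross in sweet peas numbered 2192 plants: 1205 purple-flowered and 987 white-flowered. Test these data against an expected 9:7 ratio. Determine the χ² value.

Expected counts for N = 2192 under a 9:7 ratio (total parts = 16):
  purple-flowered: 2192 × 9/16 = 1233
  white-flowered: 2192 × 7/16 = 959
χ² = Σ (O − E)² / E
  purple-flowered: (1205 − 1233)² / 1233 = 0.6358
  white-flowered: (987 − 959)² / 959 = 0.8175
χ² = 0.6358 + 0.8175 = 1.4533 ≈ 1.453

1.453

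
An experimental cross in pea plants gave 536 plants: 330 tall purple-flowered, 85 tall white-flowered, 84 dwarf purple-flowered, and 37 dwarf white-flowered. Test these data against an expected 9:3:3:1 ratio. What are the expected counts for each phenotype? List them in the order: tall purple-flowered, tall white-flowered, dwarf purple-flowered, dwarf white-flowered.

301.5, 100.5, 100.5, 33.5

Expected counts for N = 536 under a 9:3:3:1 ratio (total parts = 16):
  tall purple-flowered: 536 × 9/16 = 301.5
  tall white-flowered: 536 × 3/16 = 100.5
  dwarf purple-flowered: 536 × 3/16 = 100.5
  dwarf white-flowered: 536 × 1/16 = 33.5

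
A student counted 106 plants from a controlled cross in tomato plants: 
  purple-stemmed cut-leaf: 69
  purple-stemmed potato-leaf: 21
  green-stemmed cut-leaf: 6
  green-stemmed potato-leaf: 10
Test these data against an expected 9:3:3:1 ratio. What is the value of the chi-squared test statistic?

Under the 9:3:3:1 hypothesis (Σ ratio = 16, N = 106):
  purple-stemmed cut-leaf: 106 × 9/16 = 59.625
  purple-stemmed potato-leaf: 106 × 3/16 = 19.875
  green-stemmed cut-leaf: 106 × 3/16 = 19.875
  green-stemmed potato-leaf: 106 × 1/16 = 6.625
χ² = Σ (O − E)² / E
  purple-stemmed cut-leaf: (69 − 59.625)² / 59.625 = 1.4741
  purple-stemmed potato-leaf: (21 − 19.875)² / 19.875 = 0.0637
  green-stemmed cut-leaf: (6 − 19.875)² / 19.875 = 9.6863
  green-stemmed potato-leaf: (10 − 6.625)² / 6.625 = 1.7193
χ² = 1.4741 + 0.0637 + 9.6863 + 1.7193 = 12.9434 ≈ 12.943

12.943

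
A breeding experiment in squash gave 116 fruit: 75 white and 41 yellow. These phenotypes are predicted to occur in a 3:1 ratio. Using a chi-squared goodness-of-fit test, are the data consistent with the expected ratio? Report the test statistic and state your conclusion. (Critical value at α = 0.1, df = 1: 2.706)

Under the 3:1 hypothesis (Σ ratio = 4, N = 116):
  white: 116 × 3/4 = 87
  yellow: 116 × 1/4 = 29
χ² = Σ (O − E)² / E
  white: (75 − 87)² / 87 = 1.6552
  yellow: (41 − 29)² / 29 = 4.9655
χ² = 1.6552 + 4.9655 = 6.6207 ≈ 6.621
Degrees of freedom = 2 − 1 = 1; critical value at α = 0.1 is 2.706.
Since 6.621 > 2.706, we reject the null hypothesis — the data do not fit the 3:1 ratio.

6.621; not consistent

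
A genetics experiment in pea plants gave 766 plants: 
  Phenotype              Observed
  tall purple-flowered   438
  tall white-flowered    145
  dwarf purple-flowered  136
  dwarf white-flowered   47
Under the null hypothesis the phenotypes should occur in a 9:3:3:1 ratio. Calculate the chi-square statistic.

Expected counts for N = 766 under a 9:3:3:1 ratio (total parts = 16):
  tall purple-flowered: 766 × 9/16 = 430.875
  tall white-flowered: 766 × 3/16 = 143.625
  dwarf purple-flowered: 766 × 3/16 = 143.625
  dwarf white-flowered: 766 × 1/16 = 47.875
χ² = Σ (O − E)² / E
  tall purple-flowered: (438 − 430.875)² / 430.875 = 0.1178
  tall white-flowered: (145 − 143.625)² / 143.625 = 0.0132
  dwarf purple-flowered: (136 − 143.625)² / 143.625 = 0.4048
  dwarf white-flowered: (47 − 47.875)² / 47.875 = 0.0160
χ² = 0.1178 + 0.0132 + 0.4048 + 0.0160 = 0.5518 ≈ 0.552

0.552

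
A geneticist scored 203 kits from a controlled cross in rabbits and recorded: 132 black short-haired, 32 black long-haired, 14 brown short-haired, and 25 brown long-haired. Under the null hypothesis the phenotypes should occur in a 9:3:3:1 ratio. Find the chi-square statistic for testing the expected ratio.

30.905

Total ratio parts = 16. Expected numbers out of 203:
  black short-haired: 203 × 9/16 = 114.1875
  black long-haired: 203 × 3/16 = 38.0625
  brown short-haired: 203 × 3/16 = 38.0625
  brown long-haired: 203 × 1/16 = 12.6875
χ² = Σ (O − E)² / E
  black short-haired: (132 − 114.1875)² / 114.1875 = 2.7786
  black long-haired: (32 − 38.0625)² / 38.0625 = 0.9656
  brown short-haired: (14 − 38.0625)² / 38.0625 = 15.2119
  brown long-haired: (25 − 12.6875)² / 12.6875 = 11.9486
χ² = 2.7786 + 0.9656 + 15.2119 + 11.9486 = 30.9047 ≈ 30.905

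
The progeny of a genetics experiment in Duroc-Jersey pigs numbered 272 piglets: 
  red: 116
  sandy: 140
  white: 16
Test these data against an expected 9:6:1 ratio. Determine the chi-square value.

Total ratio parts = 16. Expected numbers out of 272:
  red: 272 × 9/16 = 153
  sandy: 272 × 6/16 = 102
  white: 272 × 1/16 = 17
χ² = Σ (O − E)² / E
  red: (116 − 153)² / 153 = 8.9477
  sandy: (140 − 102)² / 102 = 14.1569
  white: (16 − 17)² / 17 = 0.0588
χ² = 8.9477 + 14.1569 + 0.0588 = 23.1634 ≈ 23.163

23.163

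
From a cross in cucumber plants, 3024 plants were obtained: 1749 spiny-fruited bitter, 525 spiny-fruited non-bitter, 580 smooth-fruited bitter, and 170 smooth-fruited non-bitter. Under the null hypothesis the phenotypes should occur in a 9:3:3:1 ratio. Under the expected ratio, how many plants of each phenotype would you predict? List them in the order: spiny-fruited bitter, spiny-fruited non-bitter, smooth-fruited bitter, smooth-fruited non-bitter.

1701, 567, 567, 189

The 9:3:3:1 ratio has 16 parts, so with N = 3024 the expected counts are:
  spiny-fruited bitter: 3024 × 9/16 = 1701
  spiny-fruited non-bitter: 3024 × 3/16 = 567
  smooth-fruited bitter: 3024 × 3/16 = 567
  smooth-fruited non-bitter: 3024 × 1/16 = 189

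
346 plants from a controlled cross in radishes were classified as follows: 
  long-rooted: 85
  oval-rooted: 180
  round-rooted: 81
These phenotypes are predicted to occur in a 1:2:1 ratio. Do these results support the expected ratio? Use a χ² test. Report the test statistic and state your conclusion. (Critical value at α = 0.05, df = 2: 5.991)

Under the 1:2:1 hypothesis (Σ ratio = 4, N = 346):
  long-rooted: 346 × 1/4 = 86.5
  oval-rooted: 346 × 2/4 = 173
  round-rooted: 346 × 1/4 = 86.5
χ² = Σ (O − E)² / E
  long-rooted: (85 − 86.5)² / 86.5 = 0.0260
  oval-rooted: (180 − 173)² / 173 = 0.2832
  round-rooted: (81 − 86.5)² / 86.5 = 0.3497
χ² = 0.0260 + 0.2832 + 0.3497 = 0.6589 ≈ 0.659
Degrees of freedom = 3 − 1 = 2; critical value at α = 0.05 is 5.991.
Since 0.659 < 5.991, we fail to reject the null hypothesis — the data are consistent with the 1:2:1 ratio.

0.659; consistent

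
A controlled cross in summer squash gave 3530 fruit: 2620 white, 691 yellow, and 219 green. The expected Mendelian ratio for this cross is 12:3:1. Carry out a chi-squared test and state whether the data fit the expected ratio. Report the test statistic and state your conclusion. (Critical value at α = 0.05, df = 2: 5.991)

Total ratio parts = 16. Expected numbers out of 3530:
  white: 3530 × 12/16 = 2647.5
  yellow: 3530 × 3/16 = 661.875
  green: 3530 × 1/16 = 220.625
χ² = Σ (O − E)² / E
  white: (2620 − 2647.5)² / 2647.5 = 0.2856
  yellow: (691 − 661.875)² / 661.875 = 1.2816
  green: (219 − 220.625)² / 220.625 = 0.0120
χ² = 0.2856 + 1.2816 + 0.0120 = 1.5792 ≈ 1.579
Degrees of freedom = 3 − 1 = 2; critical value at α = 0.05 is 5.991.
Since 1.579 < 5.991, we fail to reject the null hypothesis — the data are consistent with the 12:3:1 ratio.

1.579; consistent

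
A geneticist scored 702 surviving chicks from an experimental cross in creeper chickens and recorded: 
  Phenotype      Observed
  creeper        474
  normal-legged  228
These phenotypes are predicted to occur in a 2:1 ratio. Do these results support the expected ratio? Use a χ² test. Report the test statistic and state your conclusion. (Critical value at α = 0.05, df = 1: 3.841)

0.231; consistent

Total ratio parts = 3. Expected numbers out of 702:
  creeper: 702 × 2/3 = 468
  normal-legged: 702 × 1/3 = 234
χ² = Σ (O − E)² / E
  creeper: (474 − 468)² / 468 = 0.0769
  normal-legged: (228 − 234)² / 234 = 0.1538
χ² = 0.0769 + 0.1538 = 0.2307 ≈ 0.231
Degrees of freedom = 2 − 1 = 1; critical value at α = 0.05 is 3.841.
Since 0.231 < 3.841, we fail to reject the null hypothesis — the data are consistent with the 2:1 ratio.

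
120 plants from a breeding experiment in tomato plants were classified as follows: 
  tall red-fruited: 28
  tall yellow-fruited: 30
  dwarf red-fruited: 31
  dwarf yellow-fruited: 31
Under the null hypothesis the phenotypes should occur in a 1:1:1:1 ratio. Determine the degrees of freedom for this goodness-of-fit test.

3

A goodness-of-fit test with 4 phenotype classes has df = 4 − 1 = 3.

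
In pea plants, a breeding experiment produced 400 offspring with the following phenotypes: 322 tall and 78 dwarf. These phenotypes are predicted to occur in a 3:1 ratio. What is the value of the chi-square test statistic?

6.453

Total ratio parts = 4. Expected numbers out of 400:
  tall: 400 × 3/4 = 300
  dwarf: 400 × 1/4 = 100
χ² = Σ (O − E)² / E
  tall: (322 − 300)² / 300 = 1.6133
  dwarf: (78 − 100)² / 100 = 4.8400
χ² = 1.6133 + 4.8400 = 6.4533 ≈ 6.453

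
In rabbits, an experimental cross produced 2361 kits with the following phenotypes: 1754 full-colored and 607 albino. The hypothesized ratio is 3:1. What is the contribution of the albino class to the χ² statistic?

0.475

Expected counts for N = 2361 under a 3:1 ratio (total parts = 4):
  full-colored: 2361 × 3/4 = 1770.75
  albino: 2361 × 1/4 = 590.25
Contribution of albino: (607 − 590.25)² / 590.25 = 0.4753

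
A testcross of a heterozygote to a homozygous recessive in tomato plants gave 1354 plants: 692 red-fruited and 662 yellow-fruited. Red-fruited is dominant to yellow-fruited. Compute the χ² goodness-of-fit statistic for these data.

0.665

A testcross of a heterozygote (Aa × aa) gives a 1:1 phenotypic ratio.
Under the 1:1 hypothesis (Σ ratio = 2, N = 1354):
  red-fruited: 1354 × 1/2 = 677
  yellow-fruited: 1354 × 1/2 = 677
χ² = Σ (O − E)² / E
  red-fruited: (692 − 677)² / 677 = 0.3323
  yellow-fruited: (662 − 677)² / 677 = 0.3323
χ² = 0.3323 + 0.3323 = 0.6646 ≈ 0.665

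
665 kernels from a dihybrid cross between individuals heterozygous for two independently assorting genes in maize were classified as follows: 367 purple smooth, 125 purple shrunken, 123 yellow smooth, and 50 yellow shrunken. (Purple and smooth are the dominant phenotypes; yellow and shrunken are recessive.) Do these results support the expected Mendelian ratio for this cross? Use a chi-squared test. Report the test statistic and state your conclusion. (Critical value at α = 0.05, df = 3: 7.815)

A dihybrid F₂ with independent assortment and complete dominance at both loci gives a 9:3:3:1 phenotypic ratio.
The 9:3:3:1 ratio has 16 parts, so with N = 665 the expected counts are:
  purple smooth: 665 × 9/16 = 374.0625
  purple shrunken: 665 × 3/16 = 124.6875
  yellow smooth: 665 × 3/16 = 124.6875
  yellow shrunken: 665 × 1/16 = 41.5625
χ² = Σ (O − E)² / E
  purple smooth: (367 − 374.0625)² / 374.0625 = 0.1333
  purple shrunken: (125 − 124.6875)² / 124.6875 = 0.0008
  yellow smooth: (123 − 124.6875)² / 124.6875 = 0.0228
  yellow shrunken: (50 − 41.5625)² / 41.5625 = 1.7129
χ² = 0.1333 + 0.0008 + 0.0228 + 1.7129 = 1.8698 ≈ 1.870
Degrees of freedom = 4 − 1 = 3; critical value at α = 0.05 is 7.815.
Since 1.870 < 7.815, we fail to reject the null hypothesis — the data are consistent with the 9:3:3:1 ratio.

1.870; consistent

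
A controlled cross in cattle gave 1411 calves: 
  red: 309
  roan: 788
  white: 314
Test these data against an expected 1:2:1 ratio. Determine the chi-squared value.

Total ratio parts = 4. Expected numbers out of 1411:
  red: 1411 × 1/4 = 352.75
  roan: 1411 × 2/4 = 705.5
  white: 1411 × 1/4 = 352.75
χ² = Σ (O − E)² / E
  red: (309 − 352.75)² / 352.75 = 5.4261
  roan: (788 − 705.5)² / 705.5 = 9.6474
  white: (314 − 352.75)² / 352.75 = 4.2567
χ² = 5.4261 + 9.6474 + 4.2567 = 19.3302 ≈ 19.330

19.330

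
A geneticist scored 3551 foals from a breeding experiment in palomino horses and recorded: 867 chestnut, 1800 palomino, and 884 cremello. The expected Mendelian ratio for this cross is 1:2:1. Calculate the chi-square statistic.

0.839

Total ratio parts = 4. Expected numbers out of 3551:
  chestnut: 3551 × 1/4 = 887.75
  palomino: 3551 × 2/4 = 1775.5
  cremello: 3551 × 1/4 = 887.75
χ² = Σ (O − E)² / E
  chestnut: (867 − 887.75)² / 887.75 = 0.4850
  palomino: (1800 − 1775.5)² / 1775.5 = 0.3381
  cremello: (884 − 887.75)² / 887.75 = 0.0158
χ² = 0.4850 + 0.3381 + 0.0158 = 0.8389 ≈ 0.839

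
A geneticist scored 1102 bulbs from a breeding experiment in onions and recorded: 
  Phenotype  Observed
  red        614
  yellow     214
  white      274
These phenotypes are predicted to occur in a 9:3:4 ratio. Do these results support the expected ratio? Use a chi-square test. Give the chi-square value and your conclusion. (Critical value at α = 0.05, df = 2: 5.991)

Total ratio parts = 16. Expected numbers out of 1102:
  red: 1102 × 9/16 = 619.875
  yellow: 1102 × 3/16 = 206.625
  white: 1102 × 4/16 = 275.5
χ² = Σ (O − E)² / E
  red: (614 − 619.875)² / 619.875 = 0.0557
  yellow: (214 − 206.625)² / 206.625 = 0.2632
  white: (274 − 275.5)² / 275.5 = 0.0082
χ² = 0.0557 + 0.2632 + 0.0082 = 0.3271 ≈ 0.327
Degrees of freedom = 3 − 1 = 2; critical value at α = 0.05 is 5.991.
Since 0.327 < 5.991, we fail to reject the null hypothesis — the data are consistent with the 9:3:4 ratio.

0.327; consistent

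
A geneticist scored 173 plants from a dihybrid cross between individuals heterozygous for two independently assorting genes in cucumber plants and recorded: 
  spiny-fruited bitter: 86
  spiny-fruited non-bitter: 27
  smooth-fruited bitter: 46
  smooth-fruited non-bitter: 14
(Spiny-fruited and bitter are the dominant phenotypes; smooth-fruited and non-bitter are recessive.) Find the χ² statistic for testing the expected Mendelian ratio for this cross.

A dihybrid F₂ with independent assortment and complete dominance at both loci gives a 9:3:3:1 phenotypic ratio.
Under the 9:3:3:1 hypothesis (Σ ratio = 16, N = 173):
  spiny-fruited bitter: 173 × 9/16 = 97.3125
  spiny-fruited non-bitter: 173 × 3/16 = 32.4375
  smooth-fruited bitter: 173 × 3/16 = 32.4375
  smooth-fruited non-bitter: 173 × 1/16 = 10.8125
χ² = Σ (O − E)² / E
  spiny-fruited bitter: (86 − 97.3125)² / 97.3125 = 1.3151
  spiny-fruited non-bitter: (27 − 32.4375)² / 32.4375 = 0.9115
  smooth-fruited bitter: (46 − 32.4375)² / 32.4375 = 5.6706
  smooth-fruited non-bitter: (14 − 10.8125)² / 10.8125 = 0.9397
χ² = 1.3151 + 0.9115 + 5.6706 + 0.9397 = 8.8369 ≈ 8.837

8.837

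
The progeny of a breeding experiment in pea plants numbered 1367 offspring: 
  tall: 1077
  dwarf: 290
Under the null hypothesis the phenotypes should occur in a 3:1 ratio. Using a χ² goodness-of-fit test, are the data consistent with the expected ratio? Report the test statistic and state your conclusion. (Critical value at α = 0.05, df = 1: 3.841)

10.448; not consistent

Expected counts for N = 1367 under a 3:1 ratio (total parts = 4):
  tall: 1367 × 3/4 = 1025.25
  dwarf: 1367 × 1/4 = 341.75
χ² = Σ (O − E)² / E
  tall: (1077 − 1025.25)² / 1025.25 = 2.6121
  dwarf: (290 − 341.75)² / 341.75 = 7.8363
χ² = 2.6121 + 7.8363 = 10.4484 ≈ 10.448
Degrees of freedom = 2 − 1 = 1; critical value at α = 0.05 is 3.841.
Since 10.448 > 3.841, we reject the null hypothesis — the data do not fit the 3:1 ratio.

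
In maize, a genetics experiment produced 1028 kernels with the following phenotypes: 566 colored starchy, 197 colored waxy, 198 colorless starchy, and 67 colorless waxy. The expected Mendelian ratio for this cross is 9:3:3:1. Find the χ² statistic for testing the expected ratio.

Total ratio parts = 16. Expected numbers out of 1028:
  colored starchy: 1028 × 9/16 = 578.25
  colored waxy: 1028 × 3/16 = 192.75
  colorless starchy: 1028 × 3/16 = 192.75
  colorless waxy: 1028 × 1/16 = 64.25
χ² = Σ (O − E)² / E
  colored starchy: (566 − 578.25)² / 578.25 = 0.2595
  colored waxy: (197 − 192.75)² / 192.75 = 0.0937
  colorless starchy: (198 − 192.75)² / 192.75 = 0.1430
  colorless waxy: (67 − 64.25)² / 64.25 = 0.1177
χ² = 0.2595 + 0.0937 + 0.1430 + 0.1177 = 0.6139 ≈ 0.614

0.614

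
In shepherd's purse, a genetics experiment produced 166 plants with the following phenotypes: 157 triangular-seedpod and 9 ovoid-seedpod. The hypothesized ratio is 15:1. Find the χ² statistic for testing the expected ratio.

0.194

The 15:1 ratio has 16 parts, so with N = 166 the expected counts are:
  triangular-seedpod: 166 × 15/16 = 155.625
  ovoid-seedpod: 166 × 1/16 = 10.375
χ² = Σ (O − E)² / E
  triangular-seedpod: (157 − 155.625)² / 155.625 = 0.0121
  ovoid-seedpod: (9 − 10.375)² / 10.375 = 0.1822
χ² = 0.0121 + 0.1822 = 0.1943 ≈ 0.194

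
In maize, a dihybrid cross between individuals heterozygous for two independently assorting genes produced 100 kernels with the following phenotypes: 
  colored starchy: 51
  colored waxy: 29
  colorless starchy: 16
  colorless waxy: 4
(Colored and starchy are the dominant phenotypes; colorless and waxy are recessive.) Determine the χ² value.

7.307

A dihybrid F₂ with independent assortment and complete dominance at both loci gives a 9:3:3:1 phenotypic ratio.
Under the 9:3:3:1 hypothesis (Σ ratio = 16, N = 100):
  colored starchy: 100 × 9/16 = 56.25
  colored waxy: 100 × 3/16 = 18.75
  colorless starchy: 100 × 3/16 = 18.75
  colorless waxy: 100 × 1/16 = 6.25
χ² = Σ (O − E)² / E
  colored starchy: (51 − 56.25)² / 56.25 = 0.4900
  colored waxy: (29 − 18.75)² / 18.75 = 5.6033
  colorless starchy: (16 − 18.75)² / 18.75 = 0.4033
  colorless waxy: (4 − 6.25)² / 6.25 = 0.8100
χ² = 0.4900 + 5.6033 + 0.4033 + 0.8100 = 7.3066 ≈ 7.307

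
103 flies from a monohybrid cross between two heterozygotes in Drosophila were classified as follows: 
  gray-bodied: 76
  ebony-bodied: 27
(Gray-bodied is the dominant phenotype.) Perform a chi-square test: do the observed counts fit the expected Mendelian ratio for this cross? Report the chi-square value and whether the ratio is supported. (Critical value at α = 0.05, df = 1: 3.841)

0.081; consistent

For a monohybrid cross between heterozygotes with complete dominance, the expected phenotypic ratio is 3:1.
Total ratio parts = 4. Expected numbers out of 103:
  gray-bodied: 103 × 3/4 = 77.25
  ebony-bodied: 103 × 1/4 = 25.75
χ² = Σ (O − E)² / E
  gray-bodied: (76 − 77.25)² / 77.25 = 0.0202
  ebony-bodied: (27 − 25.75)² / 25.75 = 0.0607
χ² = 0.0202 + 0.0607 = 0.0809 ≈ 0.081
Degrees of freedom = 2 − 1 = 1; critical value at α = 0.05 is 3.841.
Since 0.081 < 3.841, we fail to reject the null hypothesis — the data are consistent with the 3:1 ratio.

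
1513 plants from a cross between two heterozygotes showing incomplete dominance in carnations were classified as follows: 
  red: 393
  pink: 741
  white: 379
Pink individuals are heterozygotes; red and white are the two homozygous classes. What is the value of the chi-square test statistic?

With incomplete dominance, a heterozygote × heterozygote cross gives a 1:2:1 phenotypic ratio.
Under the 1:2:1 hypothesis (Σ ratio = 4, N = 1513):
  red: 1513 × 1/4 = 378.25
  pink: 1513 × 2/4 = 756.5
  white: 1513 × 1/4 = 378.25
χ² = Σ (O − E)² / E
  red: (393 − 378.25)² / 378.25 = 0.5752
  pink: (741 − 756.5)² / 756.5 = 0.3176
  white: (379 − 378.25)² / 378.25 = 0.0015
χ² = 0.5752 + 0.3176 + 0.0015 = 0.8943 ≈ 0.894

0.894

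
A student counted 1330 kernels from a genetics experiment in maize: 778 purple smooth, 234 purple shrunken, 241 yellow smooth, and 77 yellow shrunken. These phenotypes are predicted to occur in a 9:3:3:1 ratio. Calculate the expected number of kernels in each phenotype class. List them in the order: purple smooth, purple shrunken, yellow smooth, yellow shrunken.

748.125, 249.375, 249.375, 83.125

Expected counts for N = 1330 under a 9:3:3:1 ratio (total parts = 16):
  purple smooth: 1330 × 9/16 = 748.125
  purple shrunken: 1330 × 3/16 = 249.375
  yellow smooth: 1330 × 3/16 = 249.375
  yellow shrunken: 1330 × 1/16 = 83.125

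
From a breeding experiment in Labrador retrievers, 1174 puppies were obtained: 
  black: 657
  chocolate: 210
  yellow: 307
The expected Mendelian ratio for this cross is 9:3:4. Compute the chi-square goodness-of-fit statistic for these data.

The 9:3:4 ratio has 16 parts, so with N = 1174 the expected counts are:
  black: 1174 × 9/16 = 660.375
  chocolate: 1174 × 3/16 = 220.125
  yellow: 1174 × 4/16 = 293.5
χ² = Σ (O − E)² / E
  black: (657 − 660.375)² / 660.375 = 0.0172
  chocolate: (210 − 220.125)² / 220.125 = 0.4657
  yellow: (307 − 293.5)² / 293.5 = 0.6210
χ² = 0.0172 + 0.4657 + 0.6210 = 1.1039 ≈ 1.104

1.104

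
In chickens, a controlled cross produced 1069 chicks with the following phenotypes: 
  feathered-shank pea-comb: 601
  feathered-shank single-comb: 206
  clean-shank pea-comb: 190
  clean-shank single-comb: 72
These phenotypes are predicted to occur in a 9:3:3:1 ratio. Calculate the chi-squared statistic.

1.101

The 9:3:3:1 ratio has 16 parts, so with N = 1069 the expected counts are:
  feathered-shank pea-comb: 1069 × 9/16 = 601.3125
  feathered-shank single-comb: 1069 × 3/16 = 200.4375
  clean-shank pea-comb: 1069 × 3/16 = 200.4375
  clean-shank single-comb: 1069 × 1/16 = 66.8125
χ² = Σ (O − E)² / E
  feathered-shank pea-comb: (601 − 601.3125)² / 601.3125 = 0.0002
  feathered-shank single-comb: (206 − 200.4375)² / 200.4375 = 0.1544
  clean-shank pea-comb: (190 − 200.4375)² / 200.4375 = 0.5435
  clean-shank single-comb: (72 − 66.8125)² / 66.8125 = 0.4028
χ² = 0.0002 + 0.1544 + 0.5435 + 0.4028 = 1.1009 ≈ 1.101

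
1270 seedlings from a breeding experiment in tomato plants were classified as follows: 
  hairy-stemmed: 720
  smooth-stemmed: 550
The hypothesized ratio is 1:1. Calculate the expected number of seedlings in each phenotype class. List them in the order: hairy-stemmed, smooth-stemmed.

635, 635

The 1:1 ratio has 2 parts, so with N = 1270 the expected counts are:
  hairy-stemmed: 1270 × 1/2 = 635
  smooth-stemmed: 1270 × 1/2 = 635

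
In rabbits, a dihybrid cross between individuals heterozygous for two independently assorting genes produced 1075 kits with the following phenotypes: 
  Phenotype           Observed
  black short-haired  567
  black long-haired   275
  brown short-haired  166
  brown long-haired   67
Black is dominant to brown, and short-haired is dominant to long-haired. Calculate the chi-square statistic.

35.380

A dihybrid F₂ with independent assortment and complete dominance at both loci gives a 9:3:3:1 phenotypic ratio.
Total ratio parts = 16. Expected numbers out of 1075:
  black short-haired: 1075 × 9/16 = 604.6875
  black long-haired: 1075 × 3/16 = 201.5625
  brown short-haired: 1075 × 3/16 = 201.5625
  brown long-haired: 1075 × 1/16 = 67.1875
χ² = Σ (O − E)² / E
  black short-haired: (567 − 604.6875)² / 604.6875 = 2.3489
  black long-haired: (275 − 201.5625)² / 201.5625 = 26.7563
  brown short-haired: (166 − 201.5625)² / 201.5625 = 6.2744
  brown long-haired: (67 − 67.1875)² / 67.1875 = 0.0005
χ² = 2.3489 + 26.7563 + 6.2744 + 0.0005 = 35.3801 ≈ 35.380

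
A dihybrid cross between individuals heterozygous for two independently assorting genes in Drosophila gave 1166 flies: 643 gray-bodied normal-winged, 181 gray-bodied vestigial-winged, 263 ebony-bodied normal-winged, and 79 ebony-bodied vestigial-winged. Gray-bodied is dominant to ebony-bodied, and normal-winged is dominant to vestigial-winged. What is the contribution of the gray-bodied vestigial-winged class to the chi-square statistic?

A dihybrid F₂ with independent assortment and complete dominance at both loci gives a 9:3:3:1 phenotypic ratio.
Total ratio parts = 16. Expected numbers out of 1166:
  gray-bodied normal-winged: 1166 × 9/16 = 655.875
  gray-bodied vestigial-winged: 1166 × 3/16 = 218.625
  ebony-bodied normal-winged: 1166 × 3/16 = 218.625
  ebony-bodied vestigial-winged: 1166 × 1/16 = 72.875
Contribution of gray-bodied vestigial-winged: (181 − 218.625)² / 218.625 = 6.4752

6.475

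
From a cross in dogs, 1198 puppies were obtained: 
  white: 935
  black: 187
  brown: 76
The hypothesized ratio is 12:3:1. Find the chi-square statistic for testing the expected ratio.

The 12:3:1 ratio has 16 parts, so with N = 1198 the expected counts are:
  white: 1198 × 12/16 = 898.5
  black: 1198 × 3/16 = 224.625
  brown: 1198 × 1/16 = 74.875
χ² = Σ (O − E)² / E
  white: (935 − 898.5)² / 898.5 = 1.4827
  black: (187 − 224.625)² / 224.625 = 6.3022
  brown: (76 − 74.875)² / 74.875 = 0.0169
χ² = 1.4827 + 6.3022 + 0.0169 = 7.8018 ≈ 7.802

7.802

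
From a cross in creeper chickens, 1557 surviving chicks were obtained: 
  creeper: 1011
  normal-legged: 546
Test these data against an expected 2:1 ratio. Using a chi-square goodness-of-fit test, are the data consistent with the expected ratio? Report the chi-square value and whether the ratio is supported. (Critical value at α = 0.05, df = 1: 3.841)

The 2:1 ratio has 3 parts, so with N = 1557 the expected counts are:
  creeper: 1557 × 2/3 = 1038
  normal-legged: 1557 × 1/3 = 519
χ² = Σ (O − E)² / E
  creeper: (1011 − 1038)² / 1038 = 0.7023
  normal-legged: (546 − 519)² / 519 = 1.4046
χ² = 0.7023 + 1.4046 = 2.1069 ≈ 2.107
Degrees of freedom = 2 − 1 = 1; critical value at α = 0.05 is 3.841.
Since 2.107 < 3.841, we fail to reject the null hypothesis — the data are consistent with the 2:1 ratio.

2.107; consistent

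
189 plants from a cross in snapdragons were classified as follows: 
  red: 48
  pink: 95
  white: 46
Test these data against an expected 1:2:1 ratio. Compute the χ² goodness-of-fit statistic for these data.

Expected counts for N = 189 under a 1:2:1 ratio (total parts = 4):
  red: 189 × 1/4 = 47.25
  pink: 189 × 2/4 = 94.5
  white: 189 × 1/4 = 47.25
χ² = Σ (O − E)² / E
  red: (48 − 47.25)² / 47.25 = 0.0119
  pink: (95 − 94.5)² / 94.5 = 0.0026
  white: (46 − 47.25)² / 47.25 = 0.0331
χ² = 0.0119 + 0.0026 + 0.0331 = 0.0476 ≈ 0.048

0.048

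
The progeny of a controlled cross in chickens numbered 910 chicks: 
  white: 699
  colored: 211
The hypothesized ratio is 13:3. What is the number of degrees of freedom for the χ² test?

A goodness-of-fit test with 2 phenotype classes has df = 2 − 1 = 1.

1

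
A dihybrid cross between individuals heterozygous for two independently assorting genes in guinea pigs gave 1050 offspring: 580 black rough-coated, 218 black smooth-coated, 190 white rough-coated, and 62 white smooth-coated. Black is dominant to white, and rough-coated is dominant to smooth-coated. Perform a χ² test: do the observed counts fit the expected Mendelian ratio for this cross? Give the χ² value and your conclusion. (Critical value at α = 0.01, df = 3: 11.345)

A dihybrid F₂ with independent assortment and complete dominance at both loci gives a 9:3:3:1 phenotypic ratio.
Total ratio parts = 16. Expected numbers out of 1050:
  black rough-coated: 1050 × 9/16 = 590.625
  black smooth-coated: 1050 × 3/16 = 196.875
  white rough-coated: 1050 × 3/16 = 196.875
  white smooth-coated: 1050 × 1/16 = 65.625
χ² = Σ (O − E)² / E
  black rough-coated: (580 − 590.625)² / 590.625 = 0.1911
  black smooth-coated: (218 − 196.875)² / 196.875 = 2.2667
  white rough-coated: (190 − 196.875)² / 196.875 = 0.2401
  white smooth-coated: (62 − 65.625)² / 65.625 = 0.2002
χ² = 0.1911 + 2.2667 + 0.2401 + 0.2002 = 2.8981 ≈ 2.898
Degrees of freedom = 4 − 1 = 3; critical value at α = 0.01 is 11.345.
Since 2.898 < 11.345, we fail to reject the null hypothesis — the data are consistent with the 9:3:3:1 ratio.

2.898; consistent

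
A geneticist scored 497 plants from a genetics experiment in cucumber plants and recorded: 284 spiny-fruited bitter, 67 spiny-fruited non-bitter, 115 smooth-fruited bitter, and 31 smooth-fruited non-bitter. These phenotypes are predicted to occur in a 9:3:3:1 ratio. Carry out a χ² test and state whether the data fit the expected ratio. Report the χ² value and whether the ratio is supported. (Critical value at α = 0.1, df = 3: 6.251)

12.535; not consistent

The 9:3:3:1 ratio has 16 parts, so with N = 497 the expected counts are:
  spiny-fruited bitter: 497 × 9/16 = 279.5625
  spiny-fruited non-bitter: 497 × 3/16 = 93.1875
  smooth-fruited bitter: 497 × 3/16 = 93.1875
  smooth-fruited non-bitter: 497 × 1/16 = 31.0625
χ² = Σ (O − E)² / E
  spiny-fruited bitter: (284 − 279.5625)² / 279.5625 = 0.0704
  spiny-fruited non-bitter: (67 − 93.1875)² / 93.1875 = 7.3592
  smooth-fruited bitter: (115 − 93.1875)² / 93.1875 = 5.1057
  smooth-fruited non-bitter: (31 − 31.0625)² / 31.0625 = 0.0001
χ² = 0.0704 + 7.3592 + 5.1057 + 0.0001 = 12.5354 ≈ 12.535
Degrees of freedom = 4 − 1 = 3; critical value at α = 0.1 is 6.251.
Since 12.535 > 6.251, we reject the null hypothesis — the data do not fit the 9:3:3:1 ratio.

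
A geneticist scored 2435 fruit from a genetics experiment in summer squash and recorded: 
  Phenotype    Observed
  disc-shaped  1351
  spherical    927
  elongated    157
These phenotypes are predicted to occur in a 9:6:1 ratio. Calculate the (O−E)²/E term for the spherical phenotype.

0.211

Under the 9:6:1 hypothesis (Σ ratio = 16, N = 2435):
  disc-shaped: 2435 × 9/16 = 1369.6875
  spherical: 2435 × 6/16 = 913.125
  elongated: 2435 × 1/16 = 152.1875
Contribution of spherical: (927 − 913.125)² / 913.125 = 0.2108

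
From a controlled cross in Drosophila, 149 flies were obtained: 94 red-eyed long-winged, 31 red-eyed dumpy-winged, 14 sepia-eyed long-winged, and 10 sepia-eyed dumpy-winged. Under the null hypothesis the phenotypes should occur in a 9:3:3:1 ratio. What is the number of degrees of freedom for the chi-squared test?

3

A goodness-of-fit test with 4 phenotype classes has df = 4 − 1 = 3.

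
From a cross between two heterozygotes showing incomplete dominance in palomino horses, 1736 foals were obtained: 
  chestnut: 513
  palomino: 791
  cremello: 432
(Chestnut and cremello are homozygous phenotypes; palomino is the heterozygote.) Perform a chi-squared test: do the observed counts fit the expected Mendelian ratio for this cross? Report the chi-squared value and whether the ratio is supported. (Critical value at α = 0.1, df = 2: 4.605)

21.220; not consistent

With incomplete dominance, a heterozygote × heterozygote cross gives a 1:2:1 phenotypic ratio.
Under the 1:2:1 hypothesis (Σ ratio = 4, N = 1736):
  chestnut: 1736 × 1/4 = 434
  palomino: 1736 × 2/4 = 868
  cremello: 1736 × 1/4 = 434
χ² = Σ (O − E)² / E
  chestnut: (513 − 434)² / 434 = 14.3802
  palomino: (791 − 868)² / 868 = 6.8306
  cremello: (432 − 434)² / 434 = 0.0092
χ² = 14.3802 + 6.8306 + 0.0092 = 21.220
Degrees of freedom = 3 − 1 = 2; critical value at α = 0.1 is 4.605.
Since 21.220 > 4.605, we reject the null hypothesis — the data do not fit the 1:2:1 ratio.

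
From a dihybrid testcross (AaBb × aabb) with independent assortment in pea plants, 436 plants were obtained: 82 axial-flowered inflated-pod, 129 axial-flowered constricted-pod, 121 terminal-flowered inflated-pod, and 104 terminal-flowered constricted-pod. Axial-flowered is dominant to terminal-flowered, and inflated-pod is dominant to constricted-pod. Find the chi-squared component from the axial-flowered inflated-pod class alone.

A dihybrid testcross with independent assortment gives a 1:1:1:1 ratio.
Total ratio parts = 4. Expected numbers out of 436:
  axial-flowered inflated-pod: 436 × 1/4 = 109
  axial-flowered constricted-pod: 436 × 1/4 = 109
  terminal-flowered inflated-pod: 436 × 1/4 = 109
  terminal-flowered constricted-pod: 436 × 1/4 = 109
Contribution of axial-flowered inflated-pod: (82 − 109)² / 109 = 6.6881

6.688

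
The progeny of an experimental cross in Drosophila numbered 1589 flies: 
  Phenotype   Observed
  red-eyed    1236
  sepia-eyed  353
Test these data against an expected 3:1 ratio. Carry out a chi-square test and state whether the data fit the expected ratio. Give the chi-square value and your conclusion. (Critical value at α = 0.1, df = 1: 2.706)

6.572; not consistent

The 3:1 ratio has 4 parts, so with N = 1589 the expected counts are:
  red-eyed: 1589 × 3/4 = 1191.75
  sepia-eyed: 1589 × 1/4 = 397.25
χ² = Σ (O − E)² / E
  red-eyed: (1236 − 1191.75)² / 1191.75 = 1.6430
  sepia-eyed: (353 − 397.25)² / 397.25 = 4.9290
χ² = 1.6430 + 4.9290 = 6.572
Degrees of freedom = 2 − 1 = 1; critical value at α = 0.1 is 2.706.
Since 6.572 > 2.706, we reject the null hypothesis — the data do not fit the 3:1 ratio.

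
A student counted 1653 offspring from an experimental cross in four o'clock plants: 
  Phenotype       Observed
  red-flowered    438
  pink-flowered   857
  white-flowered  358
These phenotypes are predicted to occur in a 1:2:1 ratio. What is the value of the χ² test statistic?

9.995

Total ratio parts = 4. Expected numbers out of 1653:
  red-flowered: 1653 × 1/4 = 413.25
  pink-flowered: 1653 × 2/4 = 826.5
  white-flowered: 1653 × 1/4 = 413.25
χ² = Σ (O − E)² / E
  red-flowered: (438 − 413.25)² / 413.25 = 1.4823
  pink-flowered: (857 − 826.5)² / 826.5 = 1.1255
  white-flowered: (358 − 413.25)² / 413.25 = 7.3867
χ² = 1.4823 + 1.1255 + 7.3867 = 9.9945 ≈ 9.995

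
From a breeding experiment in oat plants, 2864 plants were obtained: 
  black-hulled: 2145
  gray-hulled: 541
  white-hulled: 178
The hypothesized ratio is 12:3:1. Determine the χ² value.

0.040

Total ratio parts = 16. Expected numbers out of 2864:
  black-hulled: 2864 × 12/16 = 2148
  gray-hulled: 2864 × 3/16 = 537
  white-hulled: 2864 × 1/16 = 179
χ² = Σ (O − E)² / E
  black-hulled: (2145 − 2148)² / 2148 = 0.0042
  gray-hulled: (541 − 537)² / 537 = 0.0298
  white-hulled: (178 − 179)² / 179 = 0.0056
χ² = 0.0042 + 0.0298 + 0.0056 = 0.0396 ≈ 0.040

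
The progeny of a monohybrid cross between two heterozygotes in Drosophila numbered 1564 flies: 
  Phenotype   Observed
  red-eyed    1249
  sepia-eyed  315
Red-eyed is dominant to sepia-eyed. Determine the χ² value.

For a monohybrid cross between heterozygotes with complete dominance, the expected phenotypic ratio is 3:1.
Total ratio parts = 4. Expected numbers out of 1564:
  red-eyed: 1564 × 3/4 = 1173
  sepia-eyed: 1564 × 1/4 = 391
χ² = Σ (O − E)² / E
  red-eyed: (1249 − 1173)² / 1173 = 4.9241
  sepia-eyed: (315 − 391)² / 391 = 14.7724
χ² = 4.9241 + 14.7724 = 19.6965 ≈ 19.697

19.697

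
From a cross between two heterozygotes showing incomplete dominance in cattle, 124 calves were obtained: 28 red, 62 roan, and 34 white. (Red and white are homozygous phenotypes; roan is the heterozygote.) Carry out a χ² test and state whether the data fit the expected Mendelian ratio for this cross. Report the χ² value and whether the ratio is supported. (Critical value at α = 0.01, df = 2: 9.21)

0.581; consistent

With incomplete dominance, a heterozygote × heterozygote cross gives a 1:2:1 phenotypic ratio.
The 1:2:1 ratio has 4 parts, so with N = 124 the expected counts are:
  red: 124 × 1/4 = 31
  roan: 124 × 2/4 = 62
  white: 124 × 1/4 = 31
χ² = Σ (O − E)² / E
  red: (28 − 31)² / 31 = 0.2903
  roan: (62 − 62)² / 62 = 0.0000
  white: (34 − 31)² / 31 = 0.2903
χ² = 0.2903 + 0.0000 + 0.2903 = 0.5806 ≈ 0.581
Degrees of freedom = 3 − 1 = 2; critical value at α = 0.01 is 9.21.
Since 0.581 < 9.21, we fail to reject the null hypothesis — the data are consistent with the 1:2:1 ratio.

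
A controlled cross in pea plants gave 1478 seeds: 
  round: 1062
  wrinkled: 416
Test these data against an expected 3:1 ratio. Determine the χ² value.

7.802

Total ratio parts = 4. Expected numbers out of 1478:
  round: 1478 × 3/4 = 1108.5
  wrinkled: 1478 × 1/4 = 369.5
χ² = Σ (O − E)² / E
  round: (1062 − 1108.5)² / 1108.5 = 1.9506
  wrinkled: (416 − 369.5)² / 369.5 = 5.8518
χ² = 1.9506 + 5.8518 = 7.8024 ≈ 7.802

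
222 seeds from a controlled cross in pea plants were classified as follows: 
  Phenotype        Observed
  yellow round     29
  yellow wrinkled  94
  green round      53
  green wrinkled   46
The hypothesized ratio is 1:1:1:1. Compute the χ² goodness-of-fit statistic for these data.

Total ratio parts = 4. Expected numbers out of 222:
  yellow round: 222 × 1/4 = 55.5
  yellow wrinkled: 222 × 1/4 = 55.5
  green round: 222 × 1/4 = 55.5
  green wrinkled: 222 × 1/4 = 55.5
χ² = Σ (O − E)² / E
  yellow round: (29 − 55.5)² / 55.5 = 12.6532
  yellow wrinkled: (94 − 55.5)² / 55.5 = 26.7072
  green round: (53 − 55.5)² / 55.5 = 0.1126
  green wrinkled: (46 − 55.5)² / 55.5 = 1.6261
χ² = 12.6532 + 26.7072 + 0.1126 + 1.6261 = 41.0991 ≈ 41.099

41.099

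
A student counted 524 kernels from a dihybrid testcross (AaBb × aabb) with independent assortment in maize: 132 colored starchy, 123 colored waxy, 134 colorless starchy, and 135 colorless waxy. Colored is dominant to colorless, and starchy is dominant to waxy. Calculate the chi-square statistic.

0.687

A dihybrid testcross with independent assortment gives a 1:1:1:1 ratio.
Under the 1:1:1:1 hypothesis (Σ ratio = 4, N = 524):
  colored starchy: 524 × 1/4 = 131
  colored waxy: 524 × 1/4 = 131
  colorless starchy: 524 × 1/4 = 131
  colorless waxy: 524 × 1/4 = 131
χ² = Σ (O − E)² / E
  colored starchy: (132 − 131)² / 131 = 0.0076
  colored waxy: (123 − 131)² / 131 = 0.4885
  colorless starchy: (134 − 131)² / 131 = 0.0687
  colorless waxy: (135 − 131)² / 131 = 0.1221
χ² = 0.0076 + 0.4885 + 0.0687 + 0.1221 = 0.6869 ≈ 0.687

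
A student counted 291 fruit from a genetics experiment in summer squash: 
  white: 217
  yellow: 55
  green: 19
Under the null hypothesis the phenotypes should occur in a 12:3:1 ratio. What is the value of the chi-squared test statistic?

Total ratio parts = 16. Expected numbers out of 291:
  white: 291 × 12/16 = 218.25
  yellow: 291 × 3/16 = 54.5625
  green: 291 × 1/16 = 18.1875
χ² = Σ (O − E)² / E
  white: (217 − 218.25)² / 218.25 = 0.0072
  yellow: (55 − 54.5625)² / 54.5625 = 0.0035
  green: (19 − 18.1875)² / 18.1875 = 0.0363
χ² = 0.0072 + 0.0035 + 0.0363 = 0.047

0.047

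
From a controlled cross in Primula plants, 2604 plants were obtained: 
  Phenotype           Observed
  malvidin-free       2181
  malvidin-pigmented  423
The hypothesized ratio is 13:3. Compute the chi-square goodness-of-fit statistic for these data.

10.732

Under the 13:3 hypothesis (Σ ratio = 16, N = 2604):
  malvidin-free: 2604 × 13/16 = 2115.75
  malvidin-pigmented: 2604 × 3/16 = 488.25
χ² = Σ (O − E)² / E
  malvidin-free: (2181 − 2115.75)² / 2115.75 = 2.0123
  malvidin-pigmented: (423 − 488.25)² / 488.25 = 8.7200
χ² = 2.0123 + 8.7200 = 10.7323 ≈ 10.732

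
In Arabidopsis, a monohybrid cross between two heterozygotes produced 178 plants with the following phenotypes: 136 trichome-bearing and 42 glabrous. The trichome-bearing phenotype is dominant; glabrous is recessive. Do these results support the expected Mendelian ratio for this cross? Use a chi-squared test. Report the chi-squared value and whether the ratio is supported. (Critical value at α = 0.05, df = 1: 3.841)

For a monohybrid cross between heterozygotes with complete dominance, the expected phenotypic ratio is 3:1.
The 3:1 ratio has 4 parts, so with N = 178 the expected counts are:
  trichome-bearing: 178 × 3/4 = 133.5
  glabrous: 178 × 1/4 = 44.5
χ² = Σ (O − E)² / E
  trichome-bearing: (136 − 133.5)² / 133.5 = 0.0468
  glabrous: (42 − 44.5)² / 44.5 = 0.1404
χ² = 0.0468 + 0.1404 = 0.1872 ≈ 0.187
Degrees of freedom = 2 − 1 = 1; critical value at α = 0.05 is 3.841.
Since 0.187 < 3.841, we fail to reject the null hypothesis — the data are consistent with the 3:1 ratio.

0.187; consistent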